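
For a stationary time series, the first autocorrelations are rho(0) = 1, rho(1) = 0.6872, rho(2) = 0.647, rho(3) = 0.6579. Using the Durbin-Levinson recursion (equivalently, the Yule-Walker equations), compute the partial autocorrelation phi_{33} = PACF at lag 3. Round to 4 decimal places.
\phi_{33} = 0.2830

The PACF at lag k is phi_{kk}, the last component of the solution
to the Yule-Walker system G_k phi = r_k where
  (G_k)_{ij} = rho(|i - j|), (r_k)_i = rho(i), i,j = 1..k.
Equivalently, Durbin-Levinson gives phi_{kk} iteratively:
  phi_{11} = rho(1)
  phi_{kk} = [rho(k) - sum_{j=1..k-1} phi_{k-1,j} rho(k-j)]
            / [1 - sum_{j=1..k-1} phi_{k-1,j} rho(j)],
  phi_{k,j} = phi_{k-1,j} - phi_{kk} phi_{k-1,k-j},  j = 1..k-1.
Step k = 1:
  phi_11 = rho(1) = 0.6872.
Step k = 2:
  phi_22 = [rho(2) - phi_11 rho(1)] / [1 - phi_11 rho(1)] = [0.647 - (0.6872)(0.6872)] / [1 - (0.6872)(0.6872)]
         = 0.17475616 / 0.52775616 = 0.33113.
  Update: phi_21 = phi_11 - phi_22 phi_11 = 0.6872 - (0.33113)(0.6872) = 0.459647.
Step k = 3:
  phi_33 = [rho(3) - phi_21 rho(2) - phi_22 rho(1)] / [1 - phi_21 rho(1) - phi_22 rho(2)]
    numerator   = 0.6579 - (0.459647)(0.647) - (0.33113)(0.6872) = 0.13295543
    denominator = 1 - (0.459647)(0.6872) - (0.33113)(0.647) = 0.46988907
  phi_33 = 0.13295543 / 0.46988907 = 0.283.
Therefore phi_{33} = 0.2830.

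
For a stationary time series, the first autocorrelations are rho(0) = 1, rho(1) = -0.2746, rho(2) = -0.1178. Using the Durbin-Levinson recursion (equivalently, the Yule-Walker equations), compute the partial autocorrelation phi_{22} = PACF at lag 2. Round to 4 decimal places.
\phi_{22} = -0.2090

The PACF at lag k is phi_{kk}, the last component of the solution
to the Yule-Walker system G_k phi = r_k where
  (G_k)_{ij} = rho(|i - j|), (r_k)_i = rho(i), i,j = 1..k.
Equivalently, Durbin-Levinson gives phi_{kk} iteratively:
  phi_{11} = rho(1)
  phi_{kk} = [rho(k) - sum_{j=1..k-1} phi_{k-1,j} rho(k-j)]
            / [1 - sum_{j=1..k-1} phi_{k-1,j} rho(j)],
  phi_{k,j} = phi_{k-1,j} - phi_{kk} phi_{k-1,k-j},  j = 1..k-1.
Step k = 1:
  phi_11 = rho(1) = -0.2746.
Step k = 2:
  phi_22 = [rho(2) - phi_11 rho(1)] / [1 - phi_11 rho(1)] = [-0.1178 - (-0.2746)(-0.2746)] / [1 - (-0.2746)(-0.2746)]
         = -0.19320516 / 0.92459484 = -0.209.
Therefore phi_{22} = -0.2090.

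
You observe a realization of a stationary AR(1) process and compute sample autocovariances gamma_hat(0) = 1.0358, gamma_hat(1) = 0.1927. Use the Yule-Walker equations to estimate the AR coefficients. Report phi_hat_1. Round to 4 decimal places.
\hat\phi_{1} = 0.1860

The Yule-Walker equations for an AR(p) process read, in matrix form,
  Gamma_p phi = r_p,   with   (Gamma_p)_{ij} = gamma(|i - j|),
                       (r_p)_i = gamma(i),   i,j = 1..p.
Substitute the sample gammas (Toeplitz matrix and right-hand side of size 1):
  Gamma_p = [[1.0358]]
  r_p     = [0.1927]
With p = 1 this is the single equation gamma(0) phi_1 = gamma(1):
  phi_hat_1 = gamma(1) / gamma(0) = 0.1927 / 1.0358 = 0.1860.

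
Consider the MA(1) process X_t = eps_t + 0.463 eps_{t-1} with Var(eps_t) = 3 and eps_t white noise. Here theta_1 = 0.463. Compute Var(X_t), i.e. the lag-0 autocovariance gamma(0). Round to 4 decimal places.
\gamma(0) = 3.6431

For an MA(q) process X_t = eps_t + sum_i theta_i eps_{t-i} with
Var(eps_t) = sigma^2, the variance is
  gamma(0) = sigma^2 * (1 + sum_i theta_i^2).
  sum_i theta_i^2 = (0.463)^2 = 0.214369.
  gamma(0) = 3 * (1 + 0.214369) = 3 * 1.214369 = 3.643107, which rounds to 3.6431.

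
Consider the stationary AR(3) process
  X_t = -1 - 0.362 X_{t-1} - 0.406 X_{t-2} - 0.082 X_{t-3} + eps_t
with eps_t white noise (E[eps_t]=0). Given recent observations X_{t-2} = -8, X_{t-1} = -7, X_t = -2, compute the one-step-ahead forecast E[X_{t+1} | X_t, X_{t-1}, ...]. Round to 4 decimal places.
E[X_{t+1} \mid \mathcal F_t] = 3.2220

For an AR(p) model X_t = c + sum_i phi_i X_{t-i} + eps_t, the
one-step-ahead conditional mean is
  E[X_{t+1} | X_t, ...] = c + sum_i phi_i X_{t+1-i}.
Substitute known values:
  E[X_{t+1} | ...] = -1 + (-0.362) * (-2) + (-0.406) * (-7) + (-0.082) * (-8)
                   = 3.2220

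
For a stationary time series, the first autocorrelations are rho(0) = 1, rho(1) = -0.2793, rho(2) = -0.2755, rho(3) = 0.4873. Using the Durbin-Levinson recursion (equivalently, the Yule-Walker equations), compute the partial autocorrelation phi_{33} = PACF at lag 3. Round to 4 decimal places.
\phi_{33} = 0.3481

The PACF at lag k is phi_{kk}, the last component of the solution
to the Yule-Walker system G_k phi = r_k where
  (G_k)_{ij} = rho(|i - j|), (r_k)_i = rho(i), i,j = 1..k.
Equivalently, Durbin-Levinson gives phi_{kk} iteratively:
  phi_{11} = rho(1)
  phi_{kk} = [rho(k) - sum_{j=1..k-1} phi_{k-1,j} rho(k-j)]
            / [1 - sum_{j=1..k-1} phi_{k-1,j} rho(j)],
  phi_{k,j} = phi_{k-1,j} - phi_{kk} phi_{k-1,k-j},  j = 1..k-1.
Step k = 1:
  phi_11 = rho(1) = -0.2793.
Step k = 2:
  phi_22 = [rho(2) - phi_11 rho(1)] / [1 - phi_11 rho(1)] = [-0.2755 - (-0.2793)(-0.2793)] / [1 - (-0.2793)(-0.2793)]
         = -0.35350849 / 0.92199151 = -0.383418.
  Update: phi_21 = phi_11 - phi_22 phi_11 = -0.2793 - (-0.383418)(-0.2793) = -0.386389.
Step k = 3:
  phi_33 = [rho(3) - phi_21 rho(2) - phi_22 rho(1)] / [1 - phi_21 rho(1) - phi_22 rho(2)]
    numerator   = 0.4873 - (-0.386389)(-0.2755) - (-0.383418)(-0.2793) = 0.27376115
    denominator = 1 - (-0.386389)(-0.2793) - (-0.383418)(-0.2755) = 0.78644986
  phi_33 = 0.27376115 / 0.78644986 = 0.3481.
Therefore phi_{33} = 0.3481.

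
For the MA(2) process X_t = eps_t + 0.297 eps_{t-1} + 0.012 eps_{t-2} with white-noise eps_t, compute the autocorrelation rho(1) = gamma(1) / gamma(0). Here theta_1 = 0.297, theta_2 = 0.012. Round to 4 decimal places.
\rho(1) = 0.2762

For an MA(q) process with theta_0 = 1, the autocovariance is
  gamma(k) = sigma^2 * sum_{i=0..q-k} theta_i * theta_{i+k},
and rho(k) = gamma(k) / gamma(0). Sigma^2 cancels.
  numerator   = (1)*(0.297) + (0.297)*(0.012) = 0.300564.
  denominator = (1)^2 + (0.297)^2 + (0.012)^2 = 1.088353.
  rho(1) = 0.300564 / 1.088353 = 0.2762.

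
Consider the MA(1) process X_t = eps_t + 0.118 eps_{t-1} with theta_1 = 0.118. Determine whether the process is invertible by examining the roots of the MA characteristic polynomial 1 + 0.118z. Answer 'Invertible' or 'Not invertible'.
\text{Invertible}

The MA(q) characteristic polynomial is P(z) = 1 + 0.118z.
Invertibility requires all roots to lie outside the unit circle, i.e. |z| > 1 for every root.
This is linear in z: 1 + (0.118) z = 0  =>  z = -1/(0.118) = -8.474576,  |z| = 8.474576.
Moduli of all roots: 8.4746.
All moduli strictly greater than 1? Yes.
Verdict: Invertible.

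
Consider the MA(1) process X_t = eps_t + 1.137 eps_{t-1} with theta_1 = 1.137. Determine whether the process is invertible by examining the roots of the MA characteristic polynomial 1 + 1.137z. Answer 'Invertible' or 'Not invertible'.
\text{Not invertible}

The MA(q) characteristic polynomial is P(z) = 1 + 1.137z.
Invertibility requires all roots to lie outside the unit circle, i.e. |z| > 1 for every root.
This is linear in z: 1 + (1.137) z = 0  =>  z = -1/(1.137) = -0.879507,  |z| = 0.879507.
Moduli of all roots: 0.8795.
All moduli strictly greater than 1? No.
Verdict: Not invertible.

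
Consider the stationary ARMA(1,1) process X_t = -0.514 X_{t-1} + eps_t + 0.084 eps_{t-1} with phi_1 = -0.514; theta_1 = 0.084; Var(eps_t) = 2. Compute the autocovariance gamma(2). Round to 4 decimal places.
\gamma(2) = 0.5748

Multiply the model equation by X_{t-k} and take expectations. With theta_0 = psi_0 = 1 and psi_j the MA(infinity) weights, this gives
  gamma(k) - sum_i phi_i gamma(k-i) = c_k,
  c_k = sigma^2 * sum_{j=k..q} theta_j psi_{j-k}   (c_k = 0 for k > q),
using gamma(-m) = gamma(m).
psi-weights needed (psi_j = theta_j + sum_i phi_i psi_{j-i}):
  psi_1 = theta_1 + phi_1 = 0.084 + (-0.514) = -0.43
Right-hand sides:
  c_0 = sigma^2 (1 + theta_1 psi_1) = 2 * (1 + (0.084)(-0.43)) = 2 * 0.96388 = 1.92776
  c_1 = sigma^2 theta_1 = 2 * (0.084) = 0.168
  c_2 = 0
Equations for k = 0 and k = 1 (AR order 1):
  gamma(0) = phi_1 gamma(1) + c_0
  gamma(1) = phi_1 gamma(0) + c_1
Substituting the second into the first: gamma(0) (1 - phi_1^2) = c_0 + phi_1 c_1, so
  gamma(0) = (c_0 + phi_1 c_1) / (1 - phi_1^2) = (1.92776 + (-0.514)(0.168)) / (1 - (-0.514)^2) = 1.841408 / 0.735804 = 2.502579.
  gamma(1) = phi_1 gamma(0) + c_1 = (-0.514)(2.502579) + (0.168) = -1.118326.
For k = 2 (> q): gamma(2) = phi_1 gamma(1) = (-0.514)(-1.118326) = 0.574819.
Therefore gamma(2) = 0.5748 (to 4 decimal places).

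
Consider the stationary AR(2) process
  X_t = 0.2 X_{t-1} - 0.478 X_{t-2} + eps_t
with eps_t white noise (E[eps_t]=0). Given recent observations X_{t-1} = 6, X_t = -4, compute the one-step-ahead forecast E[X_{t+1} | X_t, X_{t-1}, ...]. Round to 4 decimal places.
E[X_{t+1} \mid \mathcal F_t] = -3.6680

For an AR(p) model X_t = c + sum_i phi_i X_{t-i} + eps_t, the
one-step-ahead conditional mean is
  E[X_{t+1} | X_t, ...] = c + sum_i phi_i X_{t+1-i}.
Substitute known values:
  E[X_{t+1} | ...] = (0.2) * (-4) + (-0.478) * (6)
                   = -3.6680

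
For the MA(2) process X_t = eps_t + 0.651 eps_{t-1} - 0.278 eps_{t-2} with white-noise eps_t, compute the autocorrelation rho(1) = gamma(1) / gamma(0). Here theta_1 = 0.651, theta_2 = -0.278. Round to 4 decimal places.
\rho(1) = 0.3131

For an MA(q) process with theta_0 = 1, the autocovariance is
  gamma(k) = sigma^2 * sum_{i=0..q-k} theta_i * theta_{i+k},
and rho(k) = gamma(k) / gamma(0). Sigma^2 cancels.
  numerator   = (1)*(0.651) + (0.651)*(-0.278) = 0.470022.
  denominator = (1)^2 + (0.651)^2 + (-0.278)^2 = 1.501085.
  rho(1) = 0.470022 / 1.501085 = 0.3131.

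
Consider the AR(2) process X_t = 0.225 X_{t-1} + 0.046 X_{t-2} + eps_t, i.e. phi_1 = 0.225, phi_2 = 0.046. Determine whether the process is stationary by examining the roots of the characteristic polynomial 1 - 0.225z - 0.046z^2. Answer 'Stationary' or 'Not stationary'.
\text{Stationary}

The AR(p) characteristic polynomial is P(z) = 1 - 0.225z - 0.046z^2.
Stationarity requires all roots to lie outside the unit circle, i.e. |z| > 1 for every root.
Set 1 + (-0.225) z + (-0.046) z^2 = 0, i.e. a z^2 + b z + c = 0 with a = -0.046, b = -0.225, c = 1.
Discriminant D = b^2 - 4ac = (-0.225)^2 - 4*(-0.046)*1 = 0.050625 - (-0.184) = 0.234625.
D >= 0, so the roots are real: z = (-b +/- sqrt(D)) / (2a) = (0.225 +/- 0.484381) / (-0.092).
  z_1 = (0.225 + 0.484381) / (-0.092) = -7.7107,   |z_1| = 7.7107.
  z_2 = (0.225 - 0.484381) / (-0.092) = 2.8194,   |z_2| = 2.8194.
Moduli of all roots: 7.7107, 2.8194.
All moduli strictly greater than 1? Yes.
Verdict: Stationary.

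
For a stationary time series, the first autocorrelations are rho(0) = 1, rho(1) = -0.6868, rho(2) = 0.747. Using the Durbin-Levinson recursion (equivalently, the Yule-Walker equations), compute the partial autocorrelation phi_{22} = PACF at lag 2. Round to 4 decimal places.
\phi_{22} = 0.5211

The PACF at lag k is phi_{kk}, the last component of the solution
to the Yule-Walker system G_k phi = r_k where
  (G_k)_{ij} = rho(|i - j|), (r_k)_i = rho(i), i,j = 1..k.
Equivalently, Durbin-Levinson gives phi_{kk} iteratively:
  phi_{11} = rho(1)
  phi_{kk} = [rho(k) - sum_{j=1..k-1} phi_{k-1,j} rho(k-j)]
            / [1 - sum_{j=1..k-1} phi_{k-1,j} rho(j)],
  phi_{k,j} = phi_{k-1,j} - phi_{kk} phi_{k-1,k-j},  j = 1..k-1.
Step k = 1:
  phi_11 = rho(1) = -0.6868.
Step k = 2:
  phi_22 = [rho(2) - phi_11 rho(1)] / [1 - phi_11 rho(1)] = [0.747 - (-0.6868)(-0.6868)] / [1 - (-0.6868)(-0.6868)]
         = 0.27530576 / 0.52830576 = 0.5211.
Therefore phi_{22} = 0.5211.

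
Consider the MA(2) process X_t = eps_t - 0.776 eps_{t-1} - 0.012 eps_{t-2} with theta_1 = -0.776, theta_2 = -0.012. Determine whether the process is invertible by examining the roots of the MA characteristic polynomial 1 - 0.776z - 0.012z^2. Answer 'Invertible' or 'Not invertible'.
\text{Invertible}

The MA(q) characteristic polynomial is P(z) = 1 - 0.776z - 0.012z^2.
Invertibility requires all roots to lie outside the unit circle, i.e. |z| > 1 for every root.
Set 1 + (-0.776) z + (-0.012) z^2 = 0, i.e. a z^2 + b z + c = 0 with a = -0.012, b = -0.776, c = 1.
Discriminant D = b^2 - 4ac = (-0.776)^2 - 4*(-0.012)*1 = 0.602176 - (-0.048) = 0.650176.
D >= 0, so the roots are real: z = (-b +/- sqrt(D)) / (2a) = (0.776 +/- 0.806335) / (-0.024).
  z_1 = (0.776 + 0.806335) / (-0.024) = -65.9306,   |z_1| = 65.9306.
  z_2 = (0.776 - 0.806335) / (-0.024) = 1.264,   |z_2| = 1.264.
Moduli of all roots: 65.9306, 1.2640.
All moduli strictly greater than 1? Yes.
Verdict: Invertible.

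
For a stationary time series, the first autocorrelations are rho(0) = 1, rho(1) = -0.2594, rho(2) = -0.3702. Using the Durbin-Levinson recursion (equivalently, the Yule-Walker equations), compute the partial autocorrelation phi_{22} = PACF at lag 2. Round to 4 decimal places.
\phi_{22} = -0.4690

The PACF at lag k is phi_{kk}, the last component of the solution
to the Yule-Walker system G_k phi = r_k where
  (G_k)_{ij} = rho(|i - j|), (r_k)_i = rho(i), i,j = 1..k.
Equivalently, Durbin-Levinson gives phi_{kk} iteratively:
  phi_{11} = rho(1)
  phi_{kk} = [rho(k) - sum_{j=1..k-1} phi_{k-1,j} rho(k-j)]
            / [1 - sum_{j=1..k-1} phi_{k-1,j} rho(j)],
  phi_{k,j} = phi_{k-1,j} - phi_{kk} phi_{k-1,k-j},  j = 1..k-1.
Step k = 1:
  phi_11 = rho(1) = -0.2594.
Step k = 2:
  phi_22 = [rho(2) - phi_11 rho(1)] / [1 - phi_11 rho(1)] = [-0.3702 - (-0.2594)(-0.2594)] / [1 - (-0.2594)(-0.2594)]
         = -0.43748836 / 0.93271164 = -0.469.
Therefore phi_{22} = -0.4690.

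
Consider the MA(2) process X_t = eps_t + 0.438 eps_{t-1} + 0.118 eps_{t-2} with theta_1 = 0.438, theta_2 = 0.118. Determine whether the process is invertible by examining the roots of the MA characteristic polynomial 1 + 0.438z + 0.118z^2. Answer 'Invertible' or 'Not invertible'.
\text{Invertible}

The MA(q) characteristic polynomial is P(z) = 1 + 0.438z + 0.118z^2.
Invertibility requires all roots to lie outside the unit circle, i.e. |z| > 1 for every root.
Set 1 + (0.438) z + (0.118) z^2 = 0, i.e. a z^2 + b z + c = 0 with a = 0.118, b = 0.438, c = 1.
Discriminant D = b^2 - 4ac = (0.438)^2 - 4*(0.118)*1 = 0.191844 - (0.472) = -0.280156.
D < 0, so the roots are the complex-conjugate pair z = (-b +/- i sqrt(-D)) / (2a) = -1.8559 +/- 2.2428i.
For a conjugate pair |z|^2 = z * conj(z) = (product of roots) = c/a = 1/(0.118) = 8.474576, so |z| = sqrt(8.474576) = 2.9111 for both roots.
Moduli of all roots: 2.9111, 2.9111.
All moduli strictly greater than 1? Yes.
Verdict: Invertible.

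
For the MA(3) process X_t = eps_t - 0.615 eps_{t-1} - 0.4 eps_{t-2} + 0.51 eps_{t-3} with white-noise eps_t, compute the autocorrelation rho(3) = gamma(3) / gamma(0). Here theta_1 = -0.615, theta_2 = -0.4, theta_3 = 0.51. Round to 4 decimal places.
\rho(3) = 0.2836

For an MA(q) process with theta_0 = 1, the autocovariance is
  gamma(k) = sigma^2 * sum_{i=0..q-k} theta_i * theta_{i+k},
and rho(k) = gamma(k) / gamma(0). Sigma^2 cancels.
  numerator   = (1)*(0.51) = 0.51.
  denominator = (1)^2 + (-0.615)^2 + (-0.4)^2 + (0.51)^2 = 1.798325.
  rho(3) = 0.51 / 1.798325 = 0.2836.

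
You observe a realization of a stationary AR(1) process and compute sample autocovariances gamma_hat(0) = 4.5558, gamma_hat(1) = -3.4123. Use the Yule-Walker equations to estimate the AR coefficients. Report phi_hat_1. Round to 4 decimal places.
\hat\phi_{1} = -0.7490

The Yule-Walker equations for an AR(p) process read, in matrix form,
  Gamma_p phi = r_p,   with   (Gamma_p)_{ij} = gamma(|i - j|),
                       (r_p)_i = gamma(i),   i,j = 1..p.
Substitute the sample gammas (Toeplitz matrix and right-hand side of size 1):
  Gamma_p = [[4.5558]]
  r_p     = [-3.4123]
With p = 1 this is the single equation gamma(0) phi_1 = gamma(1):
  phi_hat_1 = gamma(1) / gamma(0) = -3.4123 / 4.5558 = -0.7490.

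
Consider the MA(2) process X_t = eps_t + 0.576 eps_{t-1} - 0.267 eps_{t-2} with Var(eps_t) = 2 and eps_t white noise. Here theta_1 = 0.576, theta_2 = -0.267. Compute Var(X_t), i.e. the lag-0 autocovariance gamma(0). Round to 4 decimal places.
\gamma(0) = 2.8061

For an MA(q) process X_t = eps_t + sum_i theta_i eps_{t-i} with
Var(eps_t) = sigma^2, the variance is
  gamma(0) = sigma^2 * (1 + sum_i theta_i^2).
  sum_i theta_i^2 = (0.576)^2 + (-0.267)^2 = 0.331776 + 0.071289 = 0.403065.
  gamma(0) = 2 * (1 + 0.403065) = 2 * 1.403065 = 2.80613, which rounds to 2.8061.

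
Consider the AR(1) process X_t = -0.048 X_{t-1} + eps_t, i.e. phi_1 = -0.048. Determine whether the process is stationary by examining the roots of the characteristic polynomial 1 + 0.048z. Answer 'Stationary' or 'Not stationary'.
\text{Stationary}

The AR(p) characteristic polynomial is P(z) = 1 + 0.048z.
Stationarity requires all roots to lie outside the unit circle, i.e. |z| > 1 for every root.
This is linear in z: 1 + (0.048) z = 0  =>  z = -1/(0.048) = -20.833333,  |z| = 20.833333.
Moduli of all roots: 20.8333.
All moduli strictly greater than 1? Yes.
Verdict: Stationary.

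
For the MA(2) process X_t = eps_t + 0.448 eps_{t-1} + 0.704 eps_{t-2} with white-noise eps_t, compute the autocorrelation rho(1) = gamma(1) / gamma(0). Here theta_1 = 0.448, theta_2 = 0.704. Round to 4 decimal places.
\rho(1) = 0.4500

For an MA(q) process with theta_0 = 1, the autocovariance is
  gamma(k) = sigma^2 * sum_{i=0..q-k} theta_i * theta_{i+k},
and rho(k) = gamma(k) / gamma(0). Sigma^2 cancels.
  numerator   = (1)*(0.448) + (0.448)*(0.704) = 0.763392.
  denominator = (1)^2 + (0.448)^2 + (0.704)^2 = 1.69632.
  rho(1) = 0.763392 / 1.69632 = 0.4500.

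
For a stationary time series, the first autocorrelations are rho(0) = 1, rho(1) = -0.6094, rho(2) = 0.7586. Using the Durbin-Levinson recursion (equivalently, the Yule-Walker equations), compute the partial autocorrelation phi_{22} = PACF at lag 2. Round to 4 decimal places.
\phi_{22} = 0.6160

The PACF at lag k is phi_{kk}, the last component of the solution
to the Yule-Walker system G_k phi = r_k where
  (G_k)_{ij} = rho(|i - j|), (r_k)_i = rho(i), i,j = 1..k.
Equivalently, Durbin-Levinson gives phi_{kk} iteratively:
  phi_{11} = rho(1)
  phi_{kk} = [rho(k) - sum_{j=1..k-1} phi_{k-1,j} rho(k-j)]
            / [1 - sum_{j=1..k-1} phi_{k-1,j} rho(j)],
  phi_{k,j} = phi_{k-1,j} - phi_{kk} phi_{k-1,k-j},  j = 1..k-1.
Step k = 1:
  phi_11 = rho(1) = -0.6094.
Step k = 2:
  phi_22 = [rho(2) - phi_11 rho(1)] / [1 - phi_11 rho(1)] = [0.7586 - (-0.6094)(-0.6094)] / [1 - (-0.6094)(-0.6094)]
         = 0.38723164 / 0.62863164 = 0.616.
Therefore phi_{22} = 0.6160.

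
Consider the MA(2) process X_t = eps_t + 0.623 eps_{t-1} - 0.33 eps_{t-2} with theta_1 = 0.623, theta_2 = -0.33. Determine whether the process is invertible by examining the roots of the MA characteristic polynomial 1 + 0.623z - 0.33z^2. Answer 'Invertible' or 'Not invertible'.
\text{Invertible}

The MA(q) characteristic polynomial is P(z) = 1 + 0.623z - 0.33z^2.
Invertibility requires all roots to lie outside the unit circle, i.e. |z| > 1 for every root.
Set 1 + (0.623) z + (-0.33) z^2 = 0, i.e. a z^2 + b z + c = 0 with a = -0.33, b = 0.623, c = 1.
Discriminant D = b^2 - 4ac = (0.623)^2 - 4*(-0.33)*1 = 0.388129 - (-1.32) = 1.708129.
D >= 0, so the roots are real: z = (-b +/- sqrt(D)) / (2a) = (-0.623 +/- 1.306954) / (-0.66).
  z_1 = (-0.623 + 1.306954) / (-0.66) = -1.0363,   |z_1| = 1.0363.
  z_2 = (-0.623 - 1.306954) / (-0.66) = 2.9242,   |z_2| = 2.9242.
Moduli of all roots: 1.0363, 2.9242.
All moduli strictly greater than 1? Yes.
Verdict: Invertible.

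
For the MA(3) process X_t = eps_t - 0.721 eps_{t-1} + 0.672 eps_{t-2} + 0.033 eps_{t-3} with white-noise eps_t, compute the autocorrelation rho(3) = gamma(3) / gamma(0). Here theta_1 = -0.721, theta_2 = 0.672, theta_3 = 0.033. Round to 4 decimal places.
\rho(3) = 0.0167

For an MA(q) process with theta_0 = 1, the autocovariance is
  gamma(k) = sigma^2 * sum_{i=0..q-k} theta_i * theta_{i+k},
and rho(k) = gamma(k) / gamma(0). Sigma^2 cancels.
  numerator   = (1)*(0.033) = 0.033.
  denominator = (1)^2 + (-0.721)^2 + (0.672)^2 + (0.033)^2 = 1.972514.
  rho(3) = 0.033 / 1.972514 = 0.0167.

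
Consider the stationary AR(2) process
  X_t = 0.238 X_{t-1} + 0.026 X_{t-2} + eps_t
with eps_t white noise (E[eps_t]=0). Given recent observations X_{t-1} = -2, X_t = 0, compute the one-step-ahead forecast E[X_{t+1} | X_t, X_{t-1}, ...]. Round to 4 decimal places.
E[X_{t+1} \mid \mathcal F_t] = -0.0520

For an AR(p) model X_t = c + sum_i phi_i X_{t-i} + eps_t, the
one-step-ahead conditional mean is
  E[X_{t+1} | X_t, ...] = c + sum_i phi_i X_{t+1-i}.
Substitute known values:
  E[X_{t+1} | ...] = (0.238) * (0) + (0.026) * (-2)
                   = -0.0520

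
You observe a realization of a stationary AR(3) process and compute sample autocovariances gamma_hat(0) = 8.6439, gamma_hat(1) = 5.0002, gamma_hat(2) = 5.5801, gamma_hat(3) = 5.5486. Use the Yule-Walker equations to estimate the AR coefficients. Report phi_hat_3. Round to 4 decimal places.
\hat\phi_{3} = 0.3320

The Yule-Walker equations for an AR(p) process read, in matrix form,
  Gamma_p phi = r_p,   with   (Gamma_p)_{ij} = gamma(|i - j|),
                       (r_p)_i = gamma(i),   i,j = 1..p.
Substitute the sample gammas (Toeplitz matrix and right-hand side of size 3):
  Gamma_p = [[8.6439, 5.0002, 5.5801], [5.0002, 8.6439, 5.0002], [5.5801, 5.0002, 8.6439]]
  r_p     = [5.0002, 5.5801, 5.5486]
Written out (R1..R3):
  (R1) 8.6439 phi_1 + 5.0002 phi_2 + 5.5801 phi_3 = 5.0002
  (R2) 5.0002 phi_1 + 8.6439 phi_2 + 5.0002 phi_3 = 5.5801
  (R3) 5.5801 phi_1 + 5.0002 phi_2 + 8.6439 phi_3 = 5.5486
Gaussian elimination:
  R2 <- R2 - (5.0002/8.6439) R1 = R2 - (0.578466) R1:  5.751456 phi_2 + 1.772303 phi_3 = 2.687656
  R3 <- R3 - (5.5801/8.6439) R1 = R3 - (0.645554) R1:  1.772303 phi_2 + 5.041647 phi_3 = 2.320703
  R3 <- R3 - (1.772303/5.751456) R2 = R3 - (0.308149) R2:  4.495514 phi_3 = 1.492506
Back-substitution:
  phi_hat_3 = 1.492506 / 4.495514 = 0.331999
  phi_hat_2 = (2.687656 - (1.772303)(0.331999)) / 5.751456 = 0.364995
  phi_hat_1 = (5.0002 - (5.0002)(0.364995) - (5.5801)(0.331999)) / 8.6439 = 0.153006
So phi_hat = [0.1530, 0.3650, 0.3320].
Therefore phi_hat_3 = 0.3320.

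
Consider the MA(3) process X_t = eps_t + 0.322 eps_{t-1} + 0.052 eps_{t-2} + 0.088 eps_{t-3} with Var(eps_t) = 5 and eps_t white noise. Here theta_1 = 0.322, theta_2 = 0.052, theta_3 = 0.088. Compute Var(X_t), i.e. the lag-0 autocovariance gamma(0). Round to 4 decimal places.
\gamma(0) = 5.5707

For an MA(q) process X_t = eps_t + sum_i theta_i eps_{t-i} with
Var(eps_t) = sigma^2, the variance is
  gamma(0) = sigma^2 * (1 + sum_i theta_i^2).
  sum_i theta_i^2 = (0.322)^2 + (0.052)^2 + (0.088)^2 = 0.103684 + 0.002704 + 0.007744 = 0.114132.
  gamma(0) = 5 * (1 + 0.114132) = 5 * 1.114132 = 5.57066, which rounds to 5.5707.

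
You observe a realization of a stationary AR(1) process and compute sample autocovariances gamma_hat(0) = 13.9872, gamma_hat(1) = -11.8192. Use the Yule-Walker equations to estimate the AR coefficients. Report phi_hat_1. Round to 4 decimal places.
\hat\phi_{1} = -0.8450

The Yule-Walker equations for an AR(p) process read, in matrix form,
  Gamma_p phi = r_p,   with   (Gamma_p)_{ij} = gamma(|i - j|),
                       (r_p)_i = gamma(i),   i,j = 1..p.
Substitute the sample gammas (Toeplitz matrix and right-hand side of size 1):
  Gamma_p = [[13.9872]]
  r_p     = [-11.8192]
With p = 1 this is the single equation gamma(0) phi_1 = gamma(1):
  phi_hat_1 = gamma(1) / gamma(0) = -11.8192 / 13.9872 = -0.8450.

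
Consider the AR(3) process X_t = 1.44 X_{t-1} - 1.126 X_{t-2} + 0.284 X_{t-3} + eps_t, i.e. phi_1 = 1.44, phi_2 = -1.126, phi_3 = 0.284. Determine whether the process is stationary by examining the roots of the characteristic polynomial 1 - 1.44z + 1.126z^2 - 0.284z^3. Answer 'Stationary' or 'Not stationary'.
\text{Stationary}

The AR(p) characteristic polynomial is P(z) = 1 - 1.44z + 1.126z^2 - 0.284z^3.
Stationarity requires all roots to lie outside the unit circle, i.e. |z| > 1 for every root.
Degree 3: look for a simple real root z0 first, then factor out (1 - z/z0) and solve the remaining quadratic.
Testing z0 = 2.5: P(2.5) = 1 + (-1.44)(2.5) + (1.126)(2.5)^2 + (-0.284)(2.5)^3
  = 1 + (-3.6) + (7.0375) + (-4.4375) = 0.  So z_0 = 2.5 is a root, |z_0| = 2.5.
Divide out the factor (1 - 0.4 z) = (1 - z/z0) (since 1/z0 = 0.4):
  P(z) = (1 - 0.4 z)(1 + (-1.04) z + (0.71) z^2)
  [check: z-coef -1.04 - (0.4) = -1.44; z^2-coef 0.71 - (0.4)(-1.04) = 1.126; z^3-coef -(0.4)(0.71) = -0.284.]
Remaining roots from the quadratic factor 1 + (-1.04) z + (0.71) z^2:
  Set 1 + (-1.04) z + (0.71) z^2 = 0, i.e. a z^2 + b z + c = 0 with a = 0.71, b = -1.04, c = 1.
  Discriminant D = b^2 - 4ac = (-1.04)^2 - 4*(0.71)*1 = 1.0816 - (2.84) = -1.7584.
  D < 0, so the roots are the complex-conjugate pair z = (-b +/- i sqrt(-D)) / (2a) = 0.7324 +/- 0.9338i.
  For a conjugate pair |z|^2 = z * conj(z) = (product of roots) = c/a = 1/(0.71) = 1.408451, so |z| = sqrt(1.408451) = 1.1868 for both roots.
Moduli of all roots: 2.5000, 1.1868, 1.1868.
All moduli strictly greater than 1? Yes.
Verdict: Stationary.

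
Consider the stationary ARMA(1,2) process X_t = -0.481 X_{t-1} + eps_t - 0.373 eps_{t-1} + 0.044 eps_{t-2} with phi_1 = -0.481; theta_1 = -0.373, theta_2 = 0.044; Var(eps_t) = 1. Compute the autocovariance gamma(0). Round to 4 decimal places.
\gamma(0) = 1.9984

Multiply the model equation by X_{t-k} and take expectations. With theta_0 = psi_0 = 1 and psi_j the MA(infinity) weights, this gives
  gamma(k) - sum_i phi_i gamma(k-i) = c_k,
  c_k = sigma^2 * sum_{j=k..q} theta_j psi_{j-k}   (c_k = 0 for k > q),
using gamma(-m) = gamma(m).
psi-weights needed (psi_j = theta_j + sum_i phi_i psi_{j-i}):
  psi_1 = theta_1 + phi_1 = -0.373 + (-0.481) = -0.854
  psi_2 = theta_2 + phi_1 psi_1 = 0.044 + (-0.481)(-0.854) = 0.454774
Right-hand sides:
  c_0 = sigma^2 (1 + theta_1 psi_1 + theta_2 psi_2) = 1 * (1 + (-0.373)(-0.854) + (0.044)(0.454774)) = 1 * 1.338552 = 1.338552
  c_1 = sigma^2 (theta_1 + theta_2 psi_1) = 1 * (-0.373 + (0.044)(-0.854)) = -0.410576
  c_2 = sigma^2 theta_2 = 1 * (0.044) = 0.044
Equations for k = 0 and k = 1 (AR order 1):
  gamma(0) = phi_1 gamma(1) + c_0
  gamma(1) = phi_1 gamma(0) + c_1
Substituting the second into the first: gamma(0) (1 - phi_1^2) = c_0 + phi_1 c_1, so
  gamma(0) = (c_0 + phi_1 c_1) / (1 - phi_1^2) = (1.338552 + (-0.481)(-0.410576)) / (1 - (-0.481)^2) = 1.536039 / 0.768639 = 1.998388.
Therefore gamma(0) = 1.9984 (to 4 decimal places).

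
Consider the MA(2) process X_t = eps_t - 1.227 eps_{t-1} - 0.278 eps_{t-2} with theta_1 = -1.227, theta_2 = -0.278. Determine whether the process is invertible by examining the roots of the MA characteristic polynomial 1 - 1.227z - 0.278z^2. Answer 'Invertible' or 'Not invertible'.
\text{Not invertible}

The MA(q) characteristic polynomial is P(z) = 1 - 1.227z - 0.278z^2.
Invertibility requires all roots to lie outside the unit circle, i.e. |z| > 1 for every root.
Set 1 + (-1.227) z + (-0.278) z^2 = 0, i.e. a z^2 + b z + c = 0 with a = -0.278, b = -1.227, c = 1.
Discriminant D = b^2 - 4ac = (-1.227)^2 - 4*(-0.278)*1 = 1.505529 - (-1.112) = 2.617529.
D >= 0, so the roots are real: z = (-b +/- sqrt(D)) / (2a) = (1.227 +/- 1.617878) / (-0.556).
  z_1 = (1.227 + 1.617878) / (-0.556) = -5.1167,   |z_1| = 5.1167.
  z_2 = (1.227 - 1.617878) / (-0.556) = 0.703,   |z_2| = 0.703.
Moduli of all roots: 5.1167, 0.7030.
All moduli strictly greater than 1? No.
Verdict: Not invertible.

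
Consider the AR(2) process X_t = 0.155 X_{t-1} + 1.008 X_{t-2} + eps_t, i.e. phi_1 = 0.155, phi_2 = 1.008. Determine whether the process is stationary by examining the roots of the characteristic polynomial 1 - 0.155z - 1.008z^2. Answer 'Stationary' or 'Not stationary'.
\text{Not stationary}

The AR(p) characteristic polynomial is P(z) = 1 - 0.155z - 1.008z^2.
Stationarity requires all roots to lie outside the unit circle, i.e. |z| > 1 for every root.
Set 1 + (-0.155) z + (-1.008) z^2 = 0, i.e. a z^2 + b z + c = 0 with a = -1.008, b = -0.155, c = 1.
Discriminant D = b^2 - 4ac = (-0.155)^2 - 4*(-1.008)*1 = 0.024025 - (-4.032) = 4.056025.
D >= 0, so the roots are real: z = (-b +/- sqrt(D)) / (2a) = (0.155 +/- 2.013958) / (-2.016).
  z_1 = (0.155 + 2.013958) / (-2.016) = -1.0759,   |z_1| = 1.0759.
  z_2 = (0.155 - 2.013958) / (-2.016) = 0.9221,   |z_2| = 0.9221.
Moduli of all roots: 1.0759, 0.9221.
All moduli strictly greater than 1? No.
Verdict: Not stationary.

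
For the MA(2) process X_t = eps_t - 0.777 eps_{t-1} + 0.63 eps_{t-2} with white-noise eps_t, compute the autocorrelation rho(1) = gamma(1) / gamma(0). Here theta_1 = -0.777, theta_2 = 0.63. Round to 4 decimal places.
\rho(1) = -0.6331

For an MA(q) process with theta_0 = 1, the autocovariance is
  gamma(k) = sigma^2 * sum_{i=0..q-k} theta_i * theta_{i+k},
and rho(k) = gamma(k) / gamma(0). Sigma^2 cancels.
  numerator   = (1)*(-0.777) + (-0.777)*(0.63) = -1.26651.
  denominator = (1)^2 + (-0.777)^2 + (0.63)^2 = 2.000629.
  rho(1) = -1.26651 / 2.000629 = -0.6331.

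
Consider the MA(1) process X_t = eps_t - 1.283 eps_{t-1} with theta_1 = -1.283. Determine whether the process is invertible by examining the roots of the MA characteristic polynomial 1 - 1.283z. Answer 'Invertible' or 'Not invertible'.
\text{Not invertible}

The MA(q) characteristic polynomial is P(z) = 1 - 1.283z.
Invertibility requires all roots to lie outside the unit circle, i.e. |z| > 1 for every root.
This is linear in z: 1 + (-1.283) z = 0  =>  z = -1/(-1.283) = 0.779423,  |z| = 0.779423.
Moduli of all roots: 0.7794.
All moduli strictly greater than 1? No.
Verdict: Not invertible.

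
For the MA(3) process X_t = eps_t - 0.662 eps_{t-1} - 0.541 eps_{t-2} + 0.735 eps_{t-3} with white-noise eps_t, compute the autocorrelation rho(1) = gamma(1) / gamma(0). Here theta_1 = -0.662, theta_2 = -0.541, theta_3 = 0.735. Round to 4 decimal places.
\rho(1) = -0.3089

For an MA(q) process with theta_0 = 1, the autocovariance is
  gamma(k) = sigma^2 * sum_{i=0..q-k} theta_i * theta_{i+k},
and rho(k) = gamma(k) / gamma(0). Sigma^2 cancels.
  numerator   = (1)*(-0.662) + (-0.662)*(-0.541) + (-0.541)*(0.735) = -0.701493.
  denominator = (1)^2 + (-0.662)^2 + (-0.541)^2 + (0.735)^2 = 2.27115.
  rho(1) = -0.701493 / 2.27115 = -0.3089.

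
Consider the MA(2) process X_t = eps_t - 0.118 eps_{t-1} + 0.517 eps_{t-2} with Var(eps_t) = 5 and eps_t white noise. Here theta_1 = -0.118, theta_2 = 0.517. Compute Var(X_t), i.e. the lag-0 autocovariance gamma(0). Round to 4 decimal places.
\gamma(0) = 6.4061

For an MA(q) process X_t = eps_t + sum_i theta_i eps_{t-i} with
Var(eps_t) = sigma^2, the variance is
  gamma(0) = sigma^2 * (1 + sum_i theta_i^2).
  sum_i theta_i^2 = (-0.118)^2 + (0.517)^2 = 0.013924 + 0.267289 = 0.281213.
  gamma(0) = 5 * (1 + 0.281213) = 5 * 1.281213 = 6.406065, which rounds to 6.4061.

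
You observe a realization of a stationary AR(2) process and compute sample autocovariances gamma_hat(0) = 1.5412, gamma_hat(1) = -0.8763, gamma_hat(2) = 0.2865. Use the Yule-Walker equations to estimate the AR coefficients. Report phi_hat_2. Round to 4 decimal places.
\hat\phi_{2} = -0.2030

The Yule-Walker equations for an AR(p) process read, in matrix form,
  Gamma_p phi = r_p,   with   (Gamma_p)_{ij} = gamma(|i - j|),
                       (r_p)_i = gamma(i),   i,j = 1..p.
Substitute the sample gammas (Toeplitz matrix and right-hand side of size 2):
  Gamma_p = [[1.5412, -0.8763], [-0.8763, 1.5412]]
  r_p     = [-0.8763, 0.2865]
Written out:
  1.5412 phi_1 - 0.8763 phi_2 = -0.8763
  -0.8763 phi_1 + 1.5412 phi_2 = 0.2865
Solve by Cramer's rule:
  det = gamma(0)^2 - gamma(1)^2 = (1.5412)^2 - (-0.8763)^2 = 2.37529744 - 0.76790169 = 1.60739575
  phi_hat_1 = [gamma(1) gamma(0) - gamma(1) gamma(2)] / det = [(-0.8763)(1.5412) - (-0.8763)(0.2865)] / 1.60739575 = -1.09949361 / 1.60739575 = -0.684
  phi_hat_2 = [gamma(0) gamma(2) - gamma(1)^2] / det = [(1.5412)(0.2865) - (-0.8763)^2] / 1.60739575 = -0.32634789 / 1.60739575 = -0.203
So phi_hat = [-0.6840, -0.2030].
Therefore phi_hat_2 = -0.2030.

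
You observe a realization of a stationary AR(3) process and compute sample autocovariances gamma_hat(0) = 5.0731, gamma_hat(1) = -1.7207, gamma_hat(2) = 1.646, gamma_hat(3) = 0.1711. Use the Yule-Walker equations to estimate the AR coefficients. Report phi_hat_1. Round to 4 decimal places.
\hat\phi_{1} = -0.3150

The Yule-Walker equations for an AR(p) process read, in matrix form,
  Gamma_p phi = r_p,   with   (Gamma_p)_{ij} = gamma(|i - j|),
                       (r_p)_i = gamma(i),   i,j = 1..p.
Substitute the sample gammas (Toeplitz matrix and right-hand side of size 3):
  Gamma_p = [[5.0731, -1.7207, 1.646], [-1.7207, 5.0731, -1.7207], [1.646, -1.7207, 5.0731]]
  r_p     = [-1.7207, 1.646, 0.1711]
Written out (R1..R3):
  (R1) 5.0731 phi_1 - 1.7207 phi_2 + 1.646 phi_3 = -1.7207
  (R2) -1.7207 phi_1 + 5.0731 phi_2 - 1.7207 phi_3 = 1.646
  (R3) 1.646 phi_1 - 1.7207 phi_2 + 5.0731 phi_3 = 0.1711
Gaussian elimination:
  R2 <- R2 - (-1.7207/5.0731) R1 = R2 - (-0.339181) R1:  4.489471 phi_2 - 1.162408 phi_3 = 1.062371
  R3 <- R3 - (1.646/5.0731) R1 = R3 - (0.324456) R1:  -1.162408 phi_2 + 4.539045 phi_3 = 0.729392
  R3 <- R3 - (-1.162408/4.489471) R2 = R3 - (-0.258919) R2:  4.238076 phi_3 = 1.00446
Back-substitution:
  phi_hat_3 = 1.00446 / 4.238076 = 0.237008
  phi_hat_2 = (1.062371 - (-1.162408)(0.237008)) / 4.489471 = 0.298002
  phi_hat_1 = (-1.7207 - (-1.7207)(0.298002) - (1.646)(0.237008)) / 5.0731 = -0.315003
So phi_hat = [-0.3150, 0.2980, 0.2370].
Therefore phi_hat_1 = -0.3150.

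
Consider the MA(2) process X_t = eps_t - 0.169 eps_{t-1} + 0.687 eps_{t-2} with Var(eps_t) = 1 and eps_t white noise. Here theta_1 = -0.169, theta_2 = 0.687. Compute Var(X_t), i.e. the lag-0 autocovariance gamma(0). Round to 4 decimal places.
\gamma(0) = 1.5005

For an MA(q) process X_t = eps_t + sum_i theta_i eps_{t-i} with
Var(eps_t) = sigma^2, the variance is
  gamma(0) = sigma^2 * (1 + sum_i theta_i^2).
  sum_i theta_i^2 = (-0.169)^2 + (0.687)^2 = 0.028561 + 0.471969 = 0.50053.
  gamma(0) = 1 * (1 + 0.50053) = 1 * 1.50053 = 1.50053, which rounds to 1.5005.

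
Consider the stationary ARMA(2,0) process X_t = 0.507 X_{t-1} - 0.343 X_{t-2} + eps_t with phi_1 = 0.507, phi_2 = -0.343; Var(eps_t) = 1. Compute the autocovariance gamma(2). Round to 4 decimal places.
\gamma(2) = -0.2004

Multiply the model equation by X_{t-k} and take expectations. With theta_0 = psi_0 = 1 and psi_j the MA(infinity) weights, this gives
  gamma(k) - sum_i phi_i gamma(k-i) = c_k,
  c_k = sigma^2 * sum_{j=k..q} theta_j psi_{j-k}   (c_k = 0 for k > q),
using gamma(-m) = gamma(m).
Pure AR (q = 0): c_0 = sigma^2 = 1, c_k = 0 for k >= 1.
Equations for k = 0, 1, 2 (AR order 2, c_2 = 0):
  (E0) gamma(0) = phi_1 gamma(1) + phi_2 gamma(2) + c_0
  (E1) gamma(1) = phi_1 gamma(0) + phi_2 gamma(1) + c_1
  (E2) gamma(2) = phi_1 gamma(1) + phi_2 gamma(0)
From (E1): gamma(1) = A gamma(0) + B with
  A = phi_1 / (1 - phi_2) = 0.507 / 1.343 = 0.377513,   B = c_1 / (1 - phi_2) = 0 / 1.343 = 0.
Insert (E2) into (E0): gamma(0) (1 - phi_2^2) = phi_1 (1 + phi_2) gamma(1) + c_0.
  phi_1 (1 + phi_2) = (0.507)(0.657) = 0.333099,   1 - phi_2^2 = 0.882351.
Replace gamma(1) by A gamma(0) + B and collect gamma(0):
  gamma(0) [0.882351 - (0.333099)(0.377513)] = c_0 = 1
  gamma(0) * 0.756602 = 1
  gamma(0) = 1 / 0.756602 = 1.321699.
  gamma(1) = A gamma(0) = (0.377513)(1.321699) = 0.498959.
  gamma(2) = phi_1 gamma(1) + phi_2 gamma(0) = (0.507)(0.498959) + (-0.343)(1.321699) = -0.200371.
Therefore gamma(2) = -0.2004 (to 4 decimal places).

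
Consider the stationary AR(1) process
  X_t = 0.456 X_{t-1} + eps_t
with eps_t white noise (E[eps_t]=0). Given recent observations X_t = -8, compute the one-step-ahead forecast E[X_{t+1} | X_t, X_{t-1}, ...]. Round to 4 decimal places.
E[X_{t+1} \mid \mathcal F_t] = -3.6480

For an AR(p) model X_t = c + sum_i phi_i X_{t-i} + eps_t, the
one-step-ahead conditional mean is
  E[X_{t+1} | X_t, ...] = c + sum_i phi_i X_{t+1-i}.
Substitute known values:
  E[X_{t+1} | ...] = (0.456) * (-8)
                   = -3.6480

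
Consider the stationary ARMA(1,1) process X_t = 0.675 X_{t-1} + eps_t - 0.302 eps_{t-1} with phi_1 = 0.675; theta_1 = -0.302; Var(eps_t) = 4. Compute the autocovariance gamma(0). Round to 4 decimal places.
\gamma(0) = 5.0223

Multiply the model equation by X_{t-k} and take expectations. With theta_0 = psi_0 = 1 and psi_j the MA(infinity) weights, this gives
  gamma(k) - sum_i phi_i gamma(k-i) = c_k,
  c_k = sigma^2 * sum_{j=k..q} theta_j psi_{j-k}   (c_k = 0 for k > q),
using gamma(-m) = gamma(m).
psi-weights needed (psi_j = theta_j + sum_i phi_i psi_{j-i}):
  psi_1 = theta_1 + phi_1 = -0.302 + (0.675) = 0.373
Right-hand sides:
  c_0 = sigma^2 (1 + theta_1 psi_1) = 4 * (1 + (-0.302)(0.373)) = 4 * 0.887354 = 3.549416
  c_1 = sigma^2 theta_1 = 4 * (-0.302) = -1.208
  c_2 = 0
Equations for k = 0 and k = 1 (AR order 1):
  gamma(0) = phi_1 gamma(1) + c_0
  gamma(1) = phi_1 gamma(0) + c_1
Substituting the second into the first: gamma(0) (1 - phi_1^2) = c_0 + phi_1 c_1, so
  gamma(0) = (c_0 + phi_1 c_1) / (1 - phi_1^2) = (3.549416 + (0.675)(-1.208)) / (1 - (0.675)^2) = 2.734016 / 0.544375 = 5.022303.
Therefore gamma(0) = 5.0223 (to 4 decimal places).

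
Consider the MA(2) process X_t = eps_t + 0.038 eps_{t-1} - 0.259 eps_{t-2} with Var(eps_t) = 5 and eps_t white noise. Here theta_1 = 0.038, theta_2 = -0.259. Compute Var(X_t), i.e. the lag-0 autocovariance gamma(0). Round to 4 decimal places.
\gamma(0) = 5.3426

For an MA(q) process X_t = eps_t + sum_i theta_i eps_{t-i} with
Var(eps_t) = sigma^2, the variance is
  gamma(0) = sigma^2 * (1 + sum_i theta_i^2).
  sum_i theta_i^2 = (0.038)^2 + (-0.259)^2 = 0.001444 + 0.067081 = 0.068525.
  gamma(0) = 5 * (1 + 0.068525) = 5 * 1.068525 = 5.342625, which rounds to 5.3426.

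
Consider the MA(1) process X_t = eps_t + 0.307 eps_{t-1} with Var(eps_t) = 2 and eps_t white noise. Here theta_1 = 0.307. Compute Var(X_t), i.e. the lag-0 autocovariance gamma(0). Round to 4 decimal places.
\gamma(0) = 2.1885

For an MA(q) process X_t = eps_t + sum_i theta_i eps_{t-i} with
Var(eps_t) = sigma^2, the variance is
  gamma(0) = sigma^2 * (1 + sum_i theta_i^2).
  sum_i theta_i^2 = (0.307)^2 = 0.094249.
  gamma(0) = 2 * (1 + 0.094249) = 2 * 1.094249 = 2.188498, which rounds to 2.1885.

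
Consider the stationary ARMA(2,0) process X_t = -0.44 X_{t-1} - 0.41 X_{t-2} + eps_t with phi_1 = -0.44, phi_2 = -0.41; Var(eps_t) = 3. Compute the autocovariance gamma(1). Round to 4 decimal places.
\gamma(1) = -1.2467

Multiply the model equation by X_{t-k} and take expectations. With theta_0 = psi_0 = 1 and psi_j the MA(infinity) weights, this gives
  gamma(k) - sum_i phi_i gamma(k-i) = c_k,
  c_k = sigma^2 * sum_{j=k..q} theta_j psi_{j-k}   (c_k = 0 for k > q),
using gamma(-m) = gamma(m).
Pure AR (q = 0): c_0 = sigma^2 = 3, c_k = 0 for k >= 1.
Equations for k = 0, 1, 2 (AR order 2, c_2 = 0):
  (E0) gamma(0) = phi_1 gamma(1) + phi_2 gamma(2) + c_0
  (E1) gamma(1) = phi_1 gamma(0) + phi_2 gamma(1) + c_1
  (E2) gamma(2) = phi_1 gamma(1) + phi_2 gamma(0)
From (E1): gamma(1) = A gamma(0) + B with
  A = phi_1 / (1 - phi_2) = -0.44 / 1.41 = -0.312057,   B = c_1 / (1 - phi_2) = 0 / 1.41 = 0.
Insert (E2) into (E0): gamma(0) (1 - phi_2^2) = phi_1 (1 + phi_2) gamma(1) + c_0.
  phi_1 (1 + phi_2) = (-0.44)(0.59) = -0.2596,   1 - phi_2^2 = 0.8319.
Replace gamma(1) by A gamma(0) + B and collect gamma(0):
  gamma(0) [0.8319 - (-0.2596)(-0.312057)] = c_0 = 3
  gamma(0) * 0.75089 = 3
  gamma(0) = 3 / 0.75089 = 3.995259.
  gamma(1) = A gamma(0) = (-0.312057)(3.995259) = -1.246747.
Therefore gamma(1) = -1.2467 (to 4 decimal places).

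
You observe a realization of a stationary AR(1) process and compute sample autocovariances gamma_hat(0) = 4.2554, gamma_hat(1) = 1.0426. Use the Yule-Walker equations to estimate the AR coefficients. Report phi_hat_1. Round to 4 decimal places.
\hat\phi_{1} = 0.2450

The Yule-Walker equations for an AR(p) process read, in matrix form,
  Gamma_p phi = r_p,   with   (Gamma_p)_{ij} = gamma(|i - j|),
                       (r_p)_i = gamma(i),   i,j = 1..p.
Substitute the sample gammas (Toeplitz matrix and right-hand side of size 1):
  Gamma_p = [[4.2554]]
  r_p     = [1.0426]
With p = 1 this is the single equation gamma(0) phi_1 = gamma(1):
  phi_hat_1 = gamma(1) / gamma(0) = 1.0426 / 4.2554 = 0.2450.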